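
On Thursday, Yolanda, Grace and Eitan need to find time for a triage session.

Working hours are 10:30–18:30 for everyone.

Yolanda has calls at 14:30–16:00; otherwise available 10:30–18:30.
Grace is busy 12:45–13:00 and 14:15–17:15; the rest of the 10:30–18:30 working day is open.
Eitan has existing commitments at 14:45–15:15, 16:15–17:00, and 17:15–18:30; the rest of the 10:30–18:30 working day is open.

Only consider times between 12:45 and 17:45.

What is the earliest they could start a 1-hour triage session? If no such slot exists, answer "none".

13:00

Yolanda free within 10:30–18:30: 10:30–14:30, 16:00–18:30.
Grace free within 10:30–18:30: 10:30–12:45, 13:00–14:15, 17:15–18:30.
Eitan free within 10:30–18:30: 10:30–14:45, 15:15–16:15, 17:00–17:15.
Yolanda ∩ Grace: 10:30–12:45, 13:00–14:15, 17:15–18:30.
Yolanda ∩ Grace ∩ Eitan: 10:30–12:45, 13:00–14:15.
Restricted to 12:45–17:45: 13:00–14:15.
Windows ≥ 60 min: 13:00–14:15.
Earliest such window starts at 13:00.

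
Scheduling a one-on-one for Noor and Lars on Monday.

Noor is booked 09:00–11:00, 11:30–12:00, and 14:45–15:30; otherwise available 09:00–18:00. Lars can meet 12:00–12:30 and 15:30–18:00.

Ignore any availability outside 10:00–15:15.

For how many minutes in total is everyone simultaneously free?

Noor free within 09:00–18:00: 11:00–11:30, 12:00–14:45, 15:30–18:00.
Noor ∩ Lars: 12:00–12:30, 15:30–18:00.
Restricted to 10:00–15:15: 12:00–12:30.
Total common minutes: 30.

30 minutes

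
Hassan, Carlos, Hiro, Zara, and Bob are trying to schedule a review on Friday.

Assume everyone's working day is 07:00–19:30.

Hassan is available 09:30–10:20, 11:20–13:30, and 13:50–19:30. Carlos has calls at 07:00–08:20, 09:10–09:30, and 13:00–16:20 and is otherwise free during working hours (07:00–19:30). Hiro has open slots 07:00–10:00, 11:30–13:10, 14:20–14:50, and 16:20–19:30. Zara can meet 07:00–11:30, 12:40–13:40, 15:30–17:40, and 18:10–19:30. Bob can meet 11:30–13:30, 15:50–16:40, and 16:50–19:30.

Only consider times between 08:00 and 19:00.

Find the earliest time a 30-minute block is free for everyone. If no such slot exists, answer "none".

Carlos free within 07:00–19:30: 08:20–09:10, 09:30–13:00, 16:20–19:30.
Hassan ∩ Carlos: 09:30–10:20, 11:20–13:00, 16:20–19:30.
Hassan ∩ Carlos ∩ Hiro: 09:30–10:00, 11:30–13:00, 16:20–19:30.
Hassan ∩ Carlos ∩ Hiro ∩ Zara: 09:30–10:00, 12:40–13:00, 16:20–17:40, 18:10–19:30.
Hassan ∩ Carlos ∩ Hiro ∩ Zara ∩ Bob: 12:40–13:00, 16:20–16:40, 16:50–17:40, 18:10–19:30.
Restricted to 08:00–19:00: 12:40–13:00, 16:20–16:40, 16:50–17:40, 18:10–19:00.
Windows ≥ 30 min: 16:50–17:40, 18:10–19:00.
Earliest such window starts at 16:50.

16:50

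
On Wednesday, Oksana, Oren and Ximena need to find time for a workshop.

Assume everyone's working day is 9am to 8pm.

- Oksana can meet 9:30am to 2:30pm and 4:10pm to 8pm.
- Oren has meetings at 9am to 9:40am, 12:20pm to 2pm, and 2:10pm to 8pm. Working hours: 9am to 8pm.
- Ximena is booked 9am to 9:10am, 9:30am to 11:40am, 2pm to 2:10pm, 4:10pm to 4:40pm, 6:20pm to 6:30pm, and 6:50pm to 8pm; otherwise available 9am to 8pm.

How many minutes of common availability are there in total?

40 minutes

Oren free within 09:00–20:00: 09:40–12:20, 14:00–14:10.
Ximena free within 09:00–20:00: 09:10–09:30, 11:40–14:00, 14:10–16:10, 16:40–18:20, 18:30–18:50.
Oksana ∩ Oren: 09:40–12:20, 14:00–14:10.
Oksana ∩ Oren ∩ Ximena: 11:40–12:20.
Total common minutes: 40.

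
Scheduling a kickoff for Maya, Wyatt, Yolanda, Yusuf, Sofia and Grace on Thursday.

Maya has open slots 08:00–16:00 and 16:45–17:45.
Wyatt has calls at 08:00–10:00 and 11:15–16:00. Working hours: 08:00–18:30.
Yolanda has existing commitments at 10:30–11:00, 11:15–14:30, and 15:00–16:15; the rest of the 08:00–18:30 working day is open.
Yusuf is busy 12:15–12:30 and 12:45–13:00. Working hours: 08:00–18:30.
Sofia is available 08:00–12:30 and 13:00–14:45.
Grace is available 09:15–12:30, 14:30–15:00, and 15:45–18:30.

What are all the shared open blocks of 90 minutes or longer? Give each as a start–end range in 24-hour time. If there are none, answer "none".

none

Wyatt free within 08:00–18:30: 10:00–11:15, 16:00–18:30.
Yolanda free within 08:00–18:30: 08:00–10:30, 11:00–11:15, 14:30–15:00, 16:15–18:30.
Yusuf free within 08:00–18:30: 08:00–12:15, 12:30–12:45, 13:00–18:30.
Maya ∩ Wyatt: 10:00–11:15, 16:45–17:45.
Maya ∩ Wyatt ∩ Yolanda: 10:00–10:30, 11:00–11:15, 16:45–17:45.
Maya ∩ Wyatt ∩ Yolanda ∩ Yusuf: 10:00–10:30, 11:00–11:15, 16:45–17:45.
Maya ∩ Wyatt ∩ Yolanda ∩ Yusuf ∩ Sofia: 10:00–10:30, 11:00–11:15.
Maya ∩ Wyatt ∩ Yolanda ∩ Yusuf ∩ Sofia ∩ Grace: 10:00–10:30, 11:00–11:15.
Windows ≥ 90 min: (none).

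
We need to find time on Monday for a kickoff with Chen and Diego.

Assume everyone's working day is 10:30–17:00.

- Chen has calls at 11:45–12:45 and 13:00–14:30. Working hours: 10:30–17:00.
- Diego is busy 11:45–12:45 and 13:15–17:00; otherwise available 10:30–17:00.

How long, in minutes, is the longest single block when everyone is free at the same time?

Chen free within 10:30–17:00: 10:30–11:45, 12:45–13:00, 14:30–17:00.
Diego free within 10:30–17:00: 10:30–11:45, 12:45–13:15.
Chen ∩ Diego: 10:30–11:45, 12:45–13:00.
Common window lengths: 75, 15 min; longest is 75.

75 minutes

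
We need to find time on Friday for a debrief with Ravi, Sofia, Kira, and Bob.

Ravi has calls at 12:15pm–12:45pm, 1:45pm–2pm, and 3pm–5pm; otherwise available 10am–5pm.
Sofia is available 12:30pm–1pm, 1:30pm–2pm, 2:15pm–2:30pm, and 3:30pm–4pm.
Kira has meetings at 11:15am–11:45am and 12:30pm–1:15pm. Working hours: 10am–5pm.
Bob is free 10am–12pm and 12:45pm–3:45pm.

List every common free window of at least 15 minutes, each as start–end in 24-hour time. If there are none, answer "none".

13:30–13:45, 14:15–14:30

Ravi free within 10:00–17:00: 10:00–12:15, 12:45–13:45, 14:00–15:00.
Kira free within 10:00–17:00: 10:00–11:15, 11:45–12:30, 13:15–17:00.
Ravi ∩ Sofia: 12:45–13:00, 13:30–13:45, 14:15–14:30.
Ravi ∩ Sofia ∩ Kira: 13:30–13:45, 14:15–14:30.
Ravi ∩ Sofia ∩ Kira ∩ Bob: 13:30–13:45, 14:15–14:30.
Windows ≥ 15 min: 13:30–13:45, 14:15–14:30.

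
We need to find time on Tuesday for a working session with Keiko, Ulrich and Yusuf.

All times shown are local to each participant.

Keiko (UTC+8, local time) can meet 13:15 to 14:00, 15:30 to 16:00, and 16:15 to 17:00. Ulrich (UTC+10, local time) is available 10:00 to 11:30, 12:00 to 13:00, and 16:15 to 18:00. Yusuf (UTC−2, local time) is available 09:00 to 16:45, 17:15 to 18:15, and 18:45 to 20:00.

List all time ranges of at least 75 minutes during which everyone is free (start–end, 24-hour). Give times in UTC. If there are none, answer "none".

none

Keiko → UTC: 05:15–06:00, 07:30–08:00, 08:15–09:00.
Ulrich → UTC: 00:00–01:30, 02:00–03:00, 06:15–08:00.
Yusuf → UTC: 11:00–18:45, 19:15–20:15, 20:45–22:00.
Keiko ∩ Ulrich: 07:30–08:00.
Keiko ∩ Ulrich ∩ Yusuf: (none).
Windows ≥ 75 min: (none).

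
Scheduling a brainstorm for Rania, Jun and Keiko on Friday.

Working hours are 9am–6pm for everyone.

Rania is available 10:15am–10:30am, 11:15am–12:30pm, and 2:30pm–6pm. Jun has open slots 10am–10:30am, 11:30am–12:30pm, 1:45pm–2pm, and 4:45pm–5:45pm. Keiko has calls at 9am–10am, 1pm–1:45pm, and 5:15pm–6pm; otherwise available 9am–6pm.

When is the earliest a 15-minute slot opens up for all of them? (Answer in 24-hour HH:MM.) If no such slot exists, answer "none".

10:15

Keiko free within 09:00–18:00: 10:00–13:00, 13:45–17:15.
Rania ∩ Jun: 10:15–10:30, 11:30–12:30, 16:45–17:45.
Rania ∩ Jun ∩ Keiko: 10:15–10:30, 11:30–12:30, 16:45–17:15.
Windows ≥ 15 min: 10:15–10:30, 11:30–12:30, 16:45–17:15.
Earliest such window starts at 10:15.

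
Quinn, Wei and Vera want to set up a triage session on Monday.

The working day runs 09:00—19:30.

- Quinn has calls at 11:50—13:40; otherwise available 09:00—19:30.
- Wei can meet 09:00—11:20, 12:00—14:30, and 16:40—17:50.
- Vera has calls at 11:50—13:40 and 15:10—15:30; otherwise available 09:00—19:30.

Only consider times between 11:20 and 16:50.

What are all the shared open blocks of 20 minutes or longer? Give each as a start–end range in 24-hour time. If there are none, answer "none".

Quinn free within 09:00–19:30: 09:00–11:50, 13:40–19:30.
Vera free within 09:00–19:30: 09:00–11:50, 13:40–15:10, 15:30–19:30.
Quinn ∩ Wei: 09:00–11:20, 13:40–14:30, 16:40–17:50.
Quinn ∩ Wei ∩ Vera: 09:00–11:20, 13:40–14:30, 16:40–17:50.
Restricted to 11:20–16:50: 13:40–14:30, 16:40–16:50.
Windows ≥ 20 min: 13:40–14:30.

13:40–14:30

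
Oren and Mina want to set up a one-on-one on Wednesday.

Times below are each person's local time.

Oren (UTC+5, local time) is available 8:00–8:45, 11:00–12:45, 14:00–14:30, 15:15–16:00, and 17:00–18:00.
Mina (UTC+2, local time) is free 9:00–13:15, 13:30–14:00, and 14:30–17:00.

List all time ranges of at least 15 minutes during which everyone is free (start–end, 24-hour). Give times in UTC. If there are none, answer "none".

Oren → UTC: 03:00–03:45, 06:00–07:45, 09:00–09:30, 10:15–11:00, 12:00–13:00.
Mina → UTC: 07:00–11:15, 11:30–12:00, 12:30–15:00.
Oren ∩ Mina: 07:00–07:45, 09:00–09:30, 10:15–11:00, 12:30–13:00.
Windows ≥ 15 min: 07:00–07:45, 09:00–09:30, 10:15–11:00, 12:30–13:00.

07:00–07:45, 09:00–09:30, 10:15–11:00, 12:30–13:00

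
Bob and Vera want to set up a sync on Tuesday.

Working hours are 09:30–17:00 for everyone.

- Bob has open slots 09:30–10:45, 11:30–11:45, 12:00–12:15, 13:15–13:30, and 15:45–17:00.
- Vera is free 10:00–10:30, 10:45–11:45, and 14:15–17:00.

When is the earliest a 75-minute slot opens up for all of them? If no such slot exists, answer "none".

Bob ∩ Vera: 10:00–10:30, 11:30–11:45, 15:45–17:00.
Windows ≥ 75 min: 15:45–17:00.
Earliest such window starts at 15:45.

15:45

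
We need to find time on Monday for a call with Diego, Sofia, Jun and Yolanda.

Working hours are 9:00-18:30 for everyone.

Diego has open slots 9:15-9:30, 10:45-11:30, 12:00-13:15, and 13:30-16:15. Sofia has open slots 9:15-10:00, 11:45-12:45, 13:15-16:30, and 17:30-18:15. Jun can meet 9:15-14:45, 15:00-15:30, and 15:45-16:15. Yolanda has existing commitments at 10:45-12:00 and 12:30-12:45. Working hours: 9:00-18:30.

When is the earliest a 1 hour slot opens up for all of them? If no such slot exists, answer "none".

13:30

Yolanda free within 09:00–18:30: 09:00–10:45, 12:00–12:30, 12:45–18:30.
Diego ∩ Sofia: 09:15–09:30, 12:00–12:45, 13:30–16:15.
Diego ∩ Sofia ∩ Jun: 09:15–09:30, 12:00–12:45, 13:30–14:45, 15:00–15:30, 15:45–16:15.
Diego ∩ Sofia ∩ Jun ∩ Yolanda: 09:15–09:30, 12:00–12:30, 13:30–14:45, 15:00–15:30, 15:45–16:15.
Windows ≥ 60 min: 13:30–14:45.
Earliest such window starts at 13:30.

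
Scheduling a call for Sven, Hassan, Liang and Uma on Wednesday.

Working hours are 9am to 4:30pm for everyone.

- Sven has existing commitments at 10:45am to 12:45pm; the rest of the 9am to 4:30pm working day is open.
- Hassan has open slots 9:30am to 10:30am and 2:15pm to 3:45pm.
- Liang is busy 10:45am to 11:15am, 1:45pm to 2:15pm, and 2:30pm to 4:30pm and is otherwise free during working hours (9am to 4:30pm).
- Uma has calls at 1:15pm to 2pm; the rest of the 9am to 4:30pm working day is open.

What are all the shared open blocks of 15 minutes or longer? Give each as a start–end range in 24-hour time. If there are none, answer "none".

Sven free within 09:00–16:30: 09:00–10:45, 12:45–16:30.
Liang free within 09:00–16:30: 09:00–10:45, 11:15–13:45, 14:15–14:30.
Uma free within 09:00–16:30: 09:00–13:15, 14:00–16:30.
Sven ∩ Hassan: 09:30–10:30, 14:15–15:45.
Sven ∩ Hassan ∩ Liang: 09:30–10:30, 14:15–14:30.
Sven ∩ Hassan ∩ Liang ∩ Uma: 09:30–10:30, 14:15–14:30.
Windows ≥ 15 min: 09:30–10:30, 14:15–14:30.

09:30–10:30, 14:15–14:30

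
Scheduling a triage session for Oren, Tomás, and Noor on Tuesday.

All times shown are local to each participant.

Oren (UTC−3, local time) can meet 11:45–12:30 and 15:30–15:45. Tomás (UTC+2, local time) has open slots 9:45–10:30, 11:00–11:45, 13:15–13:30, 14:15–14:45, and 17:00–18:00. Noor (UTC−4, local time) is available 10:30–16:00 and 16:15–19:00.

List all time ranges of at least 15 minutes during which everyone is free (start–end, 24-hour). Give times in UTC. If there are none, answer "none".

Oren → UTC: 14:45–15:30, 18:30–18:45.
Tomás → UTC: 07:45–08:30, 09:00–09:45, 11:15–11:30, 12:15–12:45, 15:00–16:00.
Noor → UTC: 14:30–20:00, 20:15–23:00.
Oren ∩ Tomás: 15:00–15:30.
Oren ∩ Tomás ∩ Noor: 15:00–15:30.
Windows ≥ 15 min: 15:00–15:30.

15:00–15:30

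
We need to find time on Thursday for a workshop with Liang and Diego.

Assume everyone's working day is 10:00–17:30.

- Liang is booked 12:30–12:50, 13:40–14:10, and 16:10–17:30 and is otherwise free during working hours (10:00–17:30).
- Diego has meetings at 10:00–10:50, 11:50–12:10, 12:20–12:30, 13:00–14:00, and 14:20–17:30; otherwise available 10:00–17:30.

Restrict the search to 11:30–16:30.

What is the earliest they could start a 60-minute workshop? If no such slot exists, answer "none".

none

Liang free within 10:00–17:30: 10:00–12:30, 12:50–13:40, 14:10–16:10.
Diego free within 10:00–17:30: 10:50–11:50, 12:10–12:20, 12:30–13:00, 14:00–14:20.
Liang ∩ Diego: 10:50–11:50, 12:10–12:20, 12:50–13:00, 14:10–14:20.
Restricted to 11:30–16:30: 11:30–11:50, 12:10–12:20, 12:50–13:00, 14:10–14:20.
Windows ≥ 60 min: (none).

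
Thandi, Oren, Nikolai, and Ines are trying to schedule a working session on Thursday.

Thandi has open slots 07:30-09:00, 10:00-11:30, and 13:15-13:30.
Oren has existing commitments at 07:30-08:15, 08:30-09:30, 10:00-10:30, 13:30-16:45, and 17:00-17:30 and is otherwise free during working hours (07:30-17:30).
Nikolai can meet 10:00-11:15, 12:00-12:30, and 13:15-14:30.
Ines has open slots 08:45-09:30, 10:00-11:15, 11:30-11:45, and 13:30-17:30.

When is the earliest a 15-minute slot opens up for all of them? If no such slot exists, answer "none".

Oren free within 07:30–17:30: 08:15–08:30, 09:30–10:00, 10:30–13:30, 16:45–17:00.
Thandi ∩ Oren: 08:15–08:30, 10:30–11:30, 13:15–13:30.
Thandi ∩ Oren ∩ Nikolai: 10:30–11:15, 13:15–13:30.
Thandi ∩ Oren ∩ Nikolai ∩ Ines: 10:30–11:15.
Windows ≥ 15 min: 10:30–11:15.
Earliest such window starts at 10:30.

10:30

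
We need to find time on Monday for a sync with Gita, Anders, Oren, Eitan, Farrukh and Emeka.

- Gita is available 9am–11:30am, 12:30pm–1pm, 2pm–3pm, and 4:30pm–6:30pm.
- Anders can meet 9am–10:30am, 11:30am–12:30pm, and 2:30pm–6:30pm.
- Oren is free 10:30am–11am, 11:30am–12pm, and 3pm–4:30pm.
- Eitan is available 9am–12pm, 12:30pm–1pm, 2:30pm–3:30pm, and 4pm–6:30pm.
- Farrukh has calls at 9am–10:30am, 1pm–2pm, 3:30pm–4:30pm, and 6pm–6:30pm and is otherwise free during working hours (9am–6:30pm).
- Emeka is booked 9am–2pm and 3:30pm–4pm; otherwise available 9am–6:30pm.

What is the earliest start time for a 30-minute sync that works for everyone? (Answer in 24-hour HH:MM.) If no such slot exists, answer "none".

Farrukh free within 09:00–18:30: 10:30–13:00, 14:00–15:30, 16:30–18:00.
Emeka free within 09:00–18:30: 14:00–15:30, 16:00–18:30.
Gita ∩ Anders: 09:00–10:30, 14:30–15:00, 16:30–18:30.
Gita ∩ Anders ∩ Oren: (none).
Gita ∩ Anders ∩ Oren ∩ Eitan: (none).
Gita ∩ Anders ∩ Oren ∩ Eitan ∩ Farrukh: (none).
Gita ∩ Anders ∩ Oren ∩ Eitan ∩ Farrukh ∩ Emeka: (none).
Windows ≥ 30 min: (none).

none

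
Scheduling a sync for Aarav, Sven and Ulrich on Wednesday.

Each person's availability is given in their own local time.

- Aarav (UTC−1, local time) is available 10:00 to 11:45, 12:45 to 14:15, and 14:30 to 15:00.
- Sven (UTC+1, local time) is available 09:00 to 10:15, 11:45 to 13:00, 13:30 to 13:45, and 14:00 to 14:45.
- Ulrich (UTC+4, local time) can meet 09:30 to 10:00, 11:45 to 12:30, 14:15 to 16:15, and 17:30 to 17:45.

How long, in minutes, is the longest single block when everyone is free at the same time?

Aarav → UTC: 11:00–12:45, 13:45–15:15, 15:30–16:00.
Sven → UTC: 08:00–09:15, 10:45–12:00, 12:30–12:45, 13:00–13:45.
Ulrich → UTC: 05:30–06:00, 07:45–08:30, 10:15–12:15, 13:30–13:45.
Aarav ∩ Sven: 11:00–12:00, 12:30–12:45.
Aarav ∩ Sven ∩ Ulrich: 11:00–12:00.
Single common window of 60 minutes.

60 minutes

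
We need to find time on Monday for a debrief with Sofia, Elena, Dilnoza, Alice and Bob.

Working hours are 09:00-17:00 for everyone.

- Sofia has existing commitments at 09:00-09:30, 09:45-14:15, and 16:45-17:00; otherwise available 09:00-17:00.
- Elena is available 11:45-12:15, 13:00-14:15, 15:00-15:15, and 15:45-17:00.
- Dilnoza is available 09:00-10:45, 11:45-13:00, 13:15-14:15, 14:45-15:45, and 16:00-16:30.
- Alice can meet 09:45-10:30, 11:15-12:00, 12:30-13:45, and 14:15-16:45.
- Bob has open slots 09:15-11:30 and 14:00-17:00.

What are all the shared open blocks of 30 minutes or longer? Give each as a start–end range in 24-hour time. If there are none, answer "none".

Sofia free within 09:00–17:00: 09:30–09:45, 14:15–16:45.
Sofia ∩ Elena: 15:00–15:15, 15:45–16:45.
Sofia ∩ Elena ∩ Dilnoza: 15:00–15:15, 16:00–16:30.
Sofia ∩ Elena ∩ Dilnoza ∩ Alice: 15:00–15:15, 16:00–16:30.
Sofia ∩ Elena ∩ Dilnoza ∩ Alice ∩ Bob: 15:00–15:15, 16:00–16:30.
Windows ≥ 30 min: 16:00–16:30.

16:00–16:30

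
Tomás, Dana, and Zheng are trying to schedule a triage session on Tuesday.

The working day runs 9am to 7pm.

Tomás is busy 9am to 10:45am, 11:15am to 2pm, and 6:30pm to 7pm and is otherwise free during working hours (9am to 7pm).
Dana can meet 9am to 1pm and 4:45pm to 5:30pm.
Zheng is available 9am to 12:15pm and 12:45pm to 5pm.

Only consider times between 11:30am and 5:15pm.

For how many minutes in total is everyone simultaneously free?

15 minutes

Tomás free within 09:00–19:00: 10:45–11:15, 14:00–18:30.
Tomás ∩ Dana: 10:45–11:15, 16:45–17:30.
Tomás ∩ Dana ∩ Zheng: 10:45–11:15, 16:45–17:00.
Restricted to 11:30–17:15: 16:45–17:00.
Total common minutes: 15.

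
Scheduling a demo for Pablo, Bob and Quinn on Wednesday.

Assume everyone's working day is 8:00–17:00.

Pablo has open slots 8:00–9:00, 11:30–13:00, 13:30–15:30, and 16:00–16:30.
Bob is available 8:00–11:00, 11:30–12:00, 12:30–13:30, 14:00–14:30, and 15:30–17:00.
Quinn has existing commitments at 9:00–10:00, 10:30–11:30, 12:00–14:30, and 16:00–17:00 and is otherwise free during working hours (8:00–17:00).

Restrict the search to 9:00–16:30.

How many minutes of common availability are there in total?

Quinn free within 08:00–17:00: 08:00–09:00, 10:00–10:30, 11:30–12:00, 14:30–16:00.
Pablo ∩ Bob: 08:00–09:00, 11:30–12:00, 12:30–13:00, 14:00–14:30, 16:00–16:30.
Pablo ∩ Bob ∩ Quinn: 08:00–09:00, 11:30–12:00.
Restricted to 09:00–16:30: 11:30–12:00.
Total common minutes: 30.

30 minutes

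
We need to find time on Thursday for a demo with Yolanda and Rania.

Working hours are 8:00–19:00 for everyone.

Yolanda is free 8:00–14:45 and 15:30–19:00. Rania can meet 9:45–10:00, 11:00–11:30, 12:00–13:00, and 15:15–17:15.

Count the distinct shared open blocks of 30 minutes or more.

Yolanda ∩ Rania: 09:45–10:00, 11:00–11:30, 12:00–13:00, 15:30–17:15.
Windows ≥ 30 min: 11:00–11:30, 12:00–13:00, 15:30–17:15.
That's 3 windows.

3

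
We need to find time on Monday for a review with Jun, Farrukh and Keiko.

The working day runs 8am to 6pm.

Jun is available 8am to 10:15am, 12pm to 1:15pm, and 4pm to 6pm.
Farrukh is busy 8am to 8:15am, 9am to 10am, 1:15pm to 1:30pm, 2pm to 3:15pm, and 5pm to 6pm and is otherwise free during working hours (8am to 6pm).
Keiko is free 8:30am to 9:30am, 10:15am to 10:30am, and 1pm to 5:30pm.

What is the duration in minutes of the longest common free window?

60 minutes

Farrukh free within 08:00–18:00: 08:15–09:00, 10:00–13:15, 13:30–14:00, 15:15–17:00.
Jun ∩ Farrukh: 08:15–09:00, 10:00–10:15, 12:00–13:15, 16:00–17:00.
Jun ∩ Farrukh ∩ Keiko: 08:30–09:00, 13:00–13:15, 16:00–17:00.
Common window lengths: 30, 15, 60 min; longest is 60.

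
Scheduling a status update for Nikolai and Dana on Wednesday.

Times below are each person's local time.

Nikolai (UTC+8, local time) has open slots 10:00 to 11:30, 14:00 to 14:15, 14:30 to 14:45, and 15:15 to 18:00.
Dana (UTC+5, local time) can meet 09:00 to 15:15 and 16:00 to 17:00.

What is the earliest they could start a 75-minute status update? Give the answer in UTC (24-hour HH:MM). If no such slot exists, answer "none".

Nikolai → UTC: 02:00–03:30, 06:00–06:15, 06:30–06:45, 07:15–10:00.
Dana → UTC: 04:00–10:15, 11:00–12:00.
Nikolai ∩ Dana: 06:00–06:15, 06:30–06:45, 07:15–10:00.
Windows ≥ 75 min: 07:15–10:00.
Earliest such window starts at 07:15.

07:15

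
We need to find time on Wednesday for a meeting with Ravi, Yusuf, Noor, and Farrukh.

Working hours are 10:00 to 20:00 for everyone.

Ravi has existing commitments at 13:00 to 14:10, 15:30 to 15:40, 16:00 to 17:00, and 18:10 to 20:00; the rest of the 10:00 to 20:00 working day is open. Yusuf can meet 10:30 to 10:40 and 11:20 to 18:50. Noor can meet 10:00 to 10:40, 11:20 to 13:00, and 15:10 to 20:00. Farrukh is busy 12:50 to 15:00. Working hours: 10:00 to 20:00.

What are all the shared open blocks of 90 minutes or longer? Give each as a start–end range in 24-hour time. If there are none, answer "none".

11:20–12:50

Ravi free within 10:00–20:00: 10:00–13:00, 14:10–15:30, 15:40–16:00, 17:00–18:10.
Farrukh free within 10:00–20:00: 10:00–12:50, 15:00–20:00.
Ravi ∩ Yusuf: 10:30–10:40, 11:20–13:00, 14:10–15:30, 15:40–16:00, 17:00–18:10.
Ravi ∩ Yusuf ∩ Noor: 10:30–10:40, 11:20–13:00, 15:10–15:30, 15:40–16:00, 17:00–18:10.
Ravi ∩ Yusuf ∩ Noor ∩ Farrukh: 10:30–10:40, 11:20–12:50, 15:10–15:30, 15:40–16:00, 17:00–18:10.
Windows ≥ 90 min: 11:20–12:50.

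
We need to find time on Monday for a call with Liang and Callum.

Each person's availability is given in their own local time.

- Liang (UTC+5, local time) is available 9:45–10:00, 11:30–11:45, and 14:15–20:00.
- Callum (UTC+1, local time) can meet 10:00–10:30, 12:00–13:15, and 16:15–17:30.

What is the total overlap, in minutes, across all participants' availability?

90 minutes

Liang → UTC: 04:45–05:00, 06:30–06:45, 09:15–15:00.
Callum → UTC: 09:00–09:30, 11:00–12:15, 15:15–16:30.
Liang ∩ Callum: 09:15–09:30, 11:00–12:15.
Total common minutes: 15 + 75 = 90.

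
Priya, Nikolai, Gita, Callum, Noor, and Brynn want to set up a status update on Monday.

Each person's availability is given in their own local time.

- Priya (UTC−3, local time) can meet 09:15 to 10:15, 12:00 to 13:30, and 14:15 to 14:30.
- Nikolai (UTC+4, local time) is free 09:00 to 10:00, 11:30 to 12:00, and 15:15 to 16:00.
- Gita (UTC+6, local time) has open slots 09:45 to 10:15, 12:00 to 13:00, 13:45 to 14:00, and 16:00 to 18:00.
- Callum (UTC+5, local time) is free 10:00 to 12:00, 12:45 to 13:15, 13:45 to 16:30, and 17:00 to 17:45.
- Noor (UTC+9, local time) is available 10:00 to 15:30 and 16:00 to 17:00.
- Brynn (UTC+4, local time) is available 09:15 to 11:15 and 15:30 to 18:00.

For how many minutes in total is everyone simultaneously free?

0 minutes

Priya → UTC: 12:15–13:15, 15:00–16:30, 17:15–17:30.
Nikolai → UTC: 05:00–06:00, 07:30–08:00, 11:15–12:00.
Gita → UTC: 03:45–04:15, 06:00–07:00, 07:45–08:00, 10:00–12:00.
Callum → UTC: 05:00–07:00, 07:45–08:15, 08:45–11:30, 12:00–12:45.
Noor → UTC: 01:00–06:30, 07:00–08:00.
Brynn → UTC: 05:15–07:15, 11:30–14:00.
Priya ∩ Nikolai: (none).
Priya ∩ Nikolai ∩ Gita: (none).
Priya ∩ Nikolai ∩ Gita ∩ Callum: (none).
Priya ∩ Nikolai ∩ Gita ∩ Callum ∩ Noor: (none).
Priya ∩ Nikolai ∩ Gita ∩ Callum ∩ Noor ∩ Brynn: (none).
Total common minutes: 0.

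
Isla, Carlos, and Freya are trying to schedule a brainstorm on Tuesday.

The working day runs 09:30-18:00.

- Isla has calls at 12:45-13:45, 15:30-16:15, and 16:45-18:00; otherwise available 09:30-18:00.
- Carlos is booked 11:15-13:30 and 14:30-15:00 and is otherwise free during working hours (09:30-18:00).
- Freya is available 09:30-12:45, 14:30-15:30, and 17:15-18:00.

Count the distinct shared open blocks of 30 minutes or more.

Isla free within 09:30–18:00: 09:30–12:45, 13:45–15:30, 16:15–16:45.
Carlos free within 09:30–18:00: 09:30–11:15, 13:30–14:30, 15:00–18:00.
Isla ∩ Carlos: 09:30–11:15, 13:45–14:30, 15:00–15:30, 16:15–16:45.
Isla ∩ Carlos ∩ Freya: 09:30–11:15, 15:00–15:30.
Windows ≥ 30 min: 09:30–11:15, 15:00–15:30.
That's 2 windows.

2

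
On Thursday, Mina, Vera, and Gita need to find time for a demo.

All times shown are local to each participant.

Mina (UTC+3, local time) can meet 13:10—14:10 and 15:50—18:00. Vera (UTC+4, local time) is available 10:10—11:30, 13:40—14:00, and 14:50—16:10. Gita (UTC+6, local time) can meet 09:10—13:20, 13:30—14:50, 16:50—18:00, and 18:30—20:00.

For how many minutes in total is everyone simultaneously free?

20 minutes

Mina → UTC: 10:10–11:10, 12:50–15:00.
Vera → UTC: 06:10–07:30, 09:40–10:00, 10:50–12:10.
Gita → UTC: 03:10–07:20, 07:30–08:50, 10:50–12:00, 12:30–14:00.
Mina ∩ Vera: 10:50–11:10.
Mina ∩ Vera ∩ Gita: 10:50–11:10.
Total common minutes: 20.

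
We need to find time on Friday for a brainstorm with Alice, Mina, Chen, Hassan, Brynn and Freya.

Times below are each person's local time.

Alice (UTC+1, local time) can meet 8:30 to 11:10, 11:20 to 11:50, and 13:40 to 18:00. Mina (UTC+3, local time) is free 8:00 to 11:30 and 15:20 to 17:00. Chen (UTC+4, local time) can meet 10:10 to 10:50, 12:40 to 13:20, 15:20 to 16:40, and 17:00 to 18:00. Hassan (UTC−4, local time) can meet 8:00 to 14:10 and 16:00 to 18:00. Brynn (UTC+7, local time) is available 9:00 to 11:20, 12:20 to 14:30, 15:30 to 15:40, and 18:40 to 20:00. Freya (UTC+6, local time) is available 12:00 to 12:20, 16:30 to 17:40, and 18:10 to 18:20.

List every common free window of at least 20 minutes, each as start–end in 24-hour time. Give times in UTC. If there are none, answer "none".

none

Alice → UTC: 07:30–10:10, 10:20–10:50, 12:40–17:00.
Mina → UTC: 05:00–08:30, 12:20–14:00.
Chen → UTC: 06:10–06:50, 08:40–09:20, 11:20–12:40, 13:00–14:00.
Hassan → UTC: 12:00–18:10, 20:00–22:00.
Brynn → UTC: 02:00–04:20, 05:20–07:30, 08:30–08:40, 11:40–13:00.
Freya → UTC: 06:00–06:20, 10:30–11:40, 12:10–12:20.
Alice ∩ Mina: 07:30–08:30, 12:40–14:00.
Alice ∩ Mina ∩ Chen: 13:00–14:00.
Alice ∩ Mina ∩ Chen ∩ Hassan: 13:00–14:00.
Alice ∩ Mina ∩ Chen ∩ Hassan ∩ Brynn: (none).
Alice ∩ Mina ∩ Chen ∩ Hassan ∩ Brynn ∩ Freya: (none).
Windows ≥ 20 min: (none).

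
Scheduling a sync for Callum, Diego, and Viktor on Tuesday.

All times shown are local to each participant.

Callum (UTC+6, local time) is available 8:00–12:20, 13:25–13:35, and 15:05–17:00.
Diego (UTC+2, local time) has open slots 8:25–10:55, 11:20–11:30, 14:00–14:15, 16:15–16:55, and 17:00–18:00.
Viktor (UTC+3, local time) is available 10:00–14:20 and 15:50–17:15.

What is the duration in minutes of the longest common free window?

Callum → UTC: 02:00–06:20, 07:25–07:35, 09:05–11:00.
Diego → UTC: 06:25–08:55, 09:20–09:30, 12:00–12:15, 14:15–14:55, 15:00–16:00.
Viktor → UTC: 07:00–11:20, 12:50–14:15.
Callum ∩ Diego: 07:25–07:35, 09:20–09:30.
Callum ∩ Diego ∩ Viktor: 07:25–07:35, 09:20–09:30.
Common window lengths: 10, 10 min; longest is 10.

10 minutes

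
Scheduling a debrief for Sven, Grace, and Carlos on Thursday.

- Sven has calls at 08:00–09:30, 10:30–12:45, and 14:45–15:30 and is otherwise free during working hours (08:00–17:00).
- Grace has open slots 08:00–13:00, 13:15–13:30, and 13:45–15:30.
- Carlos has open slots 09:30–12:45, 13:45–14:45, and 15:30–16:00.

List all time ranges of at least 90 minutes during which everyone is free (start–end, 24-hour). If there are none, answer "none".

none

Sven free within 08:00–17:00: 09:30–10:30, 12:45–14:45, 15:30–17:00.
Sven ∩ Grace: 09:30–10:30, 12:45–13:00, 13:15–13:30, 13:45–14:45.
Sven ∩ Grace ∩ Carlos: 09:30–10:30, 13:45–14:45.
Windows ≥ 90 min: (none).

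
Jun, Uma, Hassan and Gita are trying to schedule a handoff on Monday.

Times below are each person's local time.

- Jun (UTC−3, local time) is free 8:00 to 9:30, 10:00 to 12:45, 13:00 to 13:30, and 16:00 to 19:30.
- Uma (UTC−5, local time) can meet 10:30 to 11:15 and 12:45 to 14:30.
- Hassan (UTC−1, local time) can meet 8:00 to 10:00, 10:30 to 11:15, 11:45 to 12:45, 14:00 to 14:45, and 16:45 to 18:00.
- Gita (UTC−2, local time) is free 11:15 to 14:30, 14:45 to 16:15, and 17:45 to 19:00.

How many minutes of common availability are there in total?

15 minutes

Jun → UTC: 11:00–12:30, 13:00–15:45, 16:00–16:30, 19:00–22:30.
Uma → UTC: 15:30–16:15, 17:45–19:30.
Hassan → UTC: 09:00–11:00, 11:30–12:15, 12:45–13:45, 15:00–15:45, 17:45–19:00.
Gita → UTC: 13:15–16:30, 16:45–18:15, 19:45–21:00.
Jun ∩ Uma: 15:30–15:45, 16:00–16:15, 19:00–19:30.
Jun ∩ Uma ∩ Hassan: 15:30–15:45.
Jun ∩ Uma ∩ Hassan ∩ Gita: 15:30–15:45.
Total common minutes: 15.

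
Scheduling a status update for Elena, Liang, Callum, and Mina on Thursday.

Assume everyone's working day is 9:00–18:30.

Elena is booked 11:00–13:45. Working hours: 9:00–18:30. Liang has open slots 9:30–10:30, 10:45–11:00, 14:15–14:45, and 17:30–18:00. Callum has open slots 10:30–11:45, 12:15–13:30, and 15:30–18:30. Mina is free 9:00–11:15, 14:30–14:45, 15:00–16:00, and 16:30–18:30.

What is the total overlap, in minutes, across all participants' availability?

Elena free within 09:00–18:30: 09:00–11:00, 13:45–18:30.
Elena ∩ Liang: 09:30–10:30, 10:45–11:00, 14:15–14:45, 17:30–18:00.
Elena ∩ Liang ∩ Callum: 10:45–11:00, 17:30–18:00.
Elena ∩ Liang ∩ Callum ∩ Mina: 10:45–11:00, 17:30–18:00.
Total common minutes: 15 + 30 = 45.

45 minutes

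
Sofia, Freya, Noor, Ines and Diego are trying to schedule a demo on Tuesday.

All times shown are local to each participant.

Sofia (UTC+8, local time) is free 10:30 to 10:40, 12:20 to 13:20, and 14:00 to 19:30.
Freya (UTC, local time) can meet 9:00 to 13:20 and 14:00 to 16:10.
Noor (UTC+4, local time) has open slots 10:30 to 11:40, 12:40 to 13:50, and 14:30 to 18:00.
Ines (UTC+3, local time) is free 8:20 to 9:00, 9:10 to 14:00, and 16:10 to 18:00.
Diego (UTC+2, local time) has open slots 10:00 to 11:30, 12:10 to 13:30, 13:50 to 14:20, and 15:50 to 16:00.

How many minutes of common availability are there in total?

Sofia → UTC: 02:30–02:40, 04:20–05:20, 06:00–11:30.
Freya → UTC: 09:00–13:20, 14:00–16:10.
Noor → UTC: 06:30–07:40, 08:40–09:50, 10:30–14:00.
Ines → UTC: 05:20–06:00, 06:10–11:00, 13:10–15:00.
Diego → UTC: 08:00–09:30, 10:10–11:30, 11:50–12:20, 13:50–14:00.
Sofia ∩ Freya: 09:00–11:30.
Sofia ∩ Freya ∩ Noor: 09:00–09:50, 10:30–11:30.
Sofia ∩ Freya ∩ Noor ∩ Ines: 09:00–09:50, 10:30–11:00.
Sofia ∩ Freya ∩ Noor ∩ Ines ∩ Diego: 09:00–09:30, 10:30–11:00.
Total common minutes: 30 + 30 = 60.

60 minutes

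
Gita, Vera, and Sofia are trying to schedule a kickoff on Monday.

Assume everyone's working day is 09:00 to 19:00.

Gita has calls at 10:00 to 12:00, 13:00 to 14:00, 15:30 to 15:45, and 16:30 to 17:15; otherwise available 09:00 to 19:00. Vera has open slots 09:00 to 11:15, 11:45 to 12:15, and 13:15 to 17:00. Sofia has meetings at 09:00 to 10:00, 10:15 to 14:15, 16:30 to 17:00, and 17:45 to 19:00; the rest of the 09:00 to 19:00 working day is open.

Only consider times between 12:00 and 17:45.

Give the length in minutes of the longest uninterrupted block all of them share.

Gita free within 09:00–19:00: 09:00–10:00, 12:00–13:00, 14:00–15:30, 15:45–16:30, 17:15–19:00.
Sofia free within 09:00–19:00: 10:00–10:15, 14:15–16:30, 17:00–17:45.
Gita ∩ Vera: 09:00–10:00, 12:00–12:15, 14:00–15:30, 15:45–16:30.
Gita ∩ Vera ∩ Sofia: 14:15–15:30, 15:45–16:30.
Restricted to 12:00–17:45: 14:15–15:30, 15:45–16:30.
Common window lengths: 75, 45 min; longest is 75.

75 minutes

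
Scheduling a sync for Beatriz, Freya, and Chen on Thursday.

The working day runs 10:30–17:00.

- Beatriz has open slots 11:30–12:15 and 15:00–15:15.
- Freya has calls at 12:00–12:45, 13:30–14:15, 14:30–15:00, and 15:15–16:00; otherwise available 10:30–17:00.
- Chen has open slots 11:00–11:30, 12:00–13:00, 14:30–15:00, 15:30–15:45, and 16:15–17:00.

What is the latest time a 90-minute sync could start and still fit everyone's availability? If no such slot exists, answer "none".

Freya free within 10:30–17:00: 10:30–12:00, 12:45–13:30, 14:15–14:30, 15:00–15:15, 16:00–17:00.
Beatriz ∩ Freya: 11:30–12:00, 15:00–15:15.
Beatriz ∩ Freya ∩ Chen: (none).
Windows ≥ 90 min: (none).

none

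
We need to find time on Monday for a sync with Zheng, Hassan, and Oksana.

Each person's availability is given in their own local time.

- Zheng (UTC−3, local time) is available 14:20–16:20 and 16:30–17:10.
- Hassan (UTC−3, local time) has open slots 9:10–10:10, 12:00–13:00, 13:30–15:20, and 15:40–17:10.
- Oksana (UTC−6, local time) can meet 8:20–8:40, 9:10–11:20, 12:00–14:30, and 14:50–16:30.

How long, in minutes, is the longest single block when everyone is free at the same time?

40 minutes

Zheng → UTC: 17:20–19:20, 19:30–20:10.
Hassan → UTC: 12:10–13:10, 15:00–16:00, 16:30–18:20, 18:40–20:10.
Oksana → UTC: 14:20–14:40, 15:10–17:20, 18:00–20:30, 20:50–22:30.
Zheng ∩ Hassan: 17:20–18:20, 18:40–19:20, 19:30–20:10.
Zheng ∩ Hassan ∩ Oksana: 18:00–18:20, 18:40–19:20, 19:30–20:10.
Common window lengths: 20, 40, 40 min; longest is 40.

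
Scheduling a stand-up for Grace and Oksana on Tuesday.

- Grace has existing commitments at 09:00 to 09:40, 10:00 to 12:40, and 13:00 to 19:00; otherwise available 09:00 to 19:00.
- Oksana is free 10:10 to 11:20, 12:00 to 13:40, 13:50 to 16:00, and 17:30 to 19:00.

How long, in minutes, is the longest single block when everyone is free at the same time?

Grace free within 09:00–19:00: 09:40–10:00, 12:40–13:00.
Grace ∩ Oksana: 12:40–13:00.
Single common window of 20 minutes.

20 minutes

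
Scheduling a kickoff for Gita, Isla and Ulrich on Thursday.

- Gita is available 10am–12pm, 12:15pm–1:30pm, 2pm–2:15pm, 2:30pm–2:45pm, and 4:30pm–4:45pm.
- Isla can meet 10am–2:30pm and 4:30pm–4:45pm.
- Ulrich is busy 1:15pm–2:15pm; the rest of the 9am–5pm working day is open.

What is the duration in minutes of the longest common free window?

120 minutes

Ulrich free within 09:00–17:00: 09:00–13:15, 14:15–17:00.
Gita ∩ Isla: 10:00–12:00, 12:15–13:30, 14:00–14:15, 16:30–16:45.
Gita ∩ Isla ∩ Ulrich: 10:00–12:00, 12:15–13:15, 16:30–16:45.
Common window lengths: 120, 60, 15 min; longest is 120.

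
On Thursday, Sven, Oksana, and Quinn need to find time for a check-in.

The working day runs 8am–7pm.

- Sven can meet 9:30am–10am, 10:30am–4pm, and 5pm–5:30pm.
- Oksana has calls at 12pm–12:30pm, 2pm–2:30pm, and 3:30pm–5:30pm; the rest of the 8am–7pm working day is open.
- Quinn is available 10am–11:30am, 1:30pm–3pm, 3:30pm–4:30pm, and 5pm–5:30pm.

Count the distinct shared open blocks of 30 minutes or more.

3

Oksana free within 08:00–19:00: 08:00–12:00, 12:30–14:00, 14:30–15:30, 17:30–19:00.
Sven ∩ Oksana: 09:30–10:00, 10:30–12:00, 12:30–14:00, 14:30–15:30.
Sven ∩ Oksana ∩ Quinn: 10:30–11:30, 13:30–14:00, 14:30–15:00.
Windows ≥ 30 min: 10:30–11:30, 13:30–14:00, 14:30–15:00.
That's 3 windows.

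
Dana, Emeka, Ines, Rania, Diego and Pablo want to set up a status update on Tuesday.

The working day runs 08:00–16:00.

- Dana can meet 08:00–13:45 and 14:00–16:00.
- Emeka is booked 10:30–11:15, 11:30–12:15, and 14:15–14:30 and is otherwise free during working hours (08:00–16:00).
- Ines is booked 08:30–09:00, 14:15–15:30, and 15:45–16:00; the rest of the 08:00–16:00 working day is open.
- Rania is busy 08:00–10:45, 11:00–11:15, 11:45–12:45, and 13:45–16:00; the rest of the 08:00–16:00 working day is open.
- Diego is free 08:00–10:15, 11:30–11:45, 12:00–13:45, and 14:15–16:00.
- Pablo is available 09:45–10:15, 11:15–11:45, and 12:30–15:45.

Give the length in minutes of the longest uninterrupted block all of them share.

60 minutes

Emeka free within 08:00–16:00: 08:00–10:30, 11:15–11:30, 12:15–14:15, 14:30–16:00.
Ines free within 08:00–16:00: 08:00–08:30, 09:00–14:15, 15:30–15:45.
Rania free within 08:00–16:00: 10:45–11:00, 11:15–11:45, 12:45–13:45.
Dana ∩ Emeka: 08:00–10:30, 11:15–11:30, 12:15–13:45, 14:00–14:15, 14:30–16:00.
Dana ∩ Emeka ∩ Ines: 08:00–08:30, 09:00–10:30, 11:15–11:30, 12:15–13:45, 14:00–14:15, 15:30–15:45.
Dana ∩ Emeka ∩ Ines ∩ Rania: 11:15–11:30, 12:45–13:45.
Dana ∩ Emeka ∩ Ines ∩ Rania ∩ Diego: 12:45–13:45.
Dana ∩ Emeka ∩ Ines ∩ Rania ∩ Diego ∩ Pablo: 12:45–13:45.
Single common window of 60 minutes.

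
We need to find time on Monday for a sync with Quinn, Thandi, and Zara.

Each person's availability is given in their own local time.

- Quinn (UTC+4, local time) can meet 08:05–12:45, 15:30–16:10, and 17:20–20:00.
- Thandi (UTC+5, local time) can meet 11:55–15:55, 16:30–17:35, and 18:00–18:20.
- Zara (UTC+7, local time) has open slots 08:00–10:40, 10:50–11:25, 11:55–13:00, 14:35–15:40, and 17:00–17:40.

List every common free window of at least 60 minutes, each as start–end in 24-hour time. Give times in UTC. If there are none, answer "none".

Quinn → UTC: 04:05–08:45, 11:30–12:10, 13:20–16:00.
Thandi → UTC: 06:55–10:55, 11:30–12:35, 13:00–13:20.
Zara → UTC: 01:00–03:40, 03:50–04:25, 04:55–06:00, 07:35–08:40, 10:00–10:40.
Quinn ∩ Thandi: 06:55–08:45, 11:30–12:10.
Quinn ∩ Thandi ∩ Zara: 07:35–08:40.
Windows ≥ 60 min: 07:35–08:40.

07:35–08:40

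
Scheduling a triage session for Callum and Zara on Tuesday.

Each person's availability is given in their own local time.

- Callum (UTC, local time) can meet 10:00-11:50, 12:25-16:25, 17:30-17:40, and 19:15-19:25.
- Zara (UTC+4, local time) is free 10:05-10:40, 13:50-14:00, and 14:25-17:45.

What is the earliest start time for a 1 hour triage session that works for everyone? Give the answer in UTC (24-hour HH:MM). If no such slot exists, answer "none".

10:25

Callum → UTC: 10:00–11:50, 12:25–16:25, 17:30–17:40, 19:15–19:25.
Zara → UTC: 06:05–06:40, 09:50–10:00, 10:25–13:45.
Callum ∩ Zara: 10:25–11:50, 12:25–13:45.
Windows ≥ 60 min: 10:25–11:50, 12:25–13:45.
Earliest such window starts at 10:25.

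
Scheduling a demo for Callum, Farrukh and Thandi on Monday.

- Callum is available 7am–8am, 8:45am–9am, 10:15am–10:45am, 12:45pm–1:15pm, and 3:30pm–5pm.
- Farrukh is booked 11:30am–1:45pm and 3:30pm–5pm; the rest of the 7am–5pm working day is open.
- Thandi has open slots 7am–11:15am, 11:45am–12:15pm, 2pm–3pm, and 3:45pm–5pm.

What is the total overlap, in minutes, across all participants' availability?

105 minutes

Farrukh free within 07:00–17:00: 07:00–11:30, 13:45–15:30.
Callum ∩ Farrukh: 07:00–08:00, 08:45–09:00, 10:15–10:45.
Callum ∩ Farrukh ∩ Thandi: 07:00–08:00, 08:45–09:00, 10:15–10:45.
Total common minutes: 60 + 15 + 30 = 105.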